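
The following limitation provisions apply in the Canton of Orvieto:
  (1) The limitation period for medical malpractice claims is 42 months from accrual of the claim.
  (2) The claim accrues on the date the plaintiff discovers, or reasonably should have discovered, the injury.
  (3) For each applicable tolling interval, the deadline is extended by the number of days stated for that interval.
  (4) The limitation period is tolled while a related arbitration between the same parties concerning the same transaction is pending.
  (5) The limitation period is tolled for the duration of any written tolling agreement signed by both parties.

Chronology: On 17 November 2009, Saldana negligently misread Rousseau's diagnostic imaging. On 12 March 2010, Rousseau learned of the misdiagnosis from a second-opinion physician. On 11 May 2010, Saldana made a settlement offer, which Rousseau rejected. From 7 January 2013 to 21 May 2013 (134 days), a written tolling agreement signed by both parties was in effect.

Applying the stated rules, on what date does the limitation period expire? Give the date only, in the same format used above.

24 January 2014

Accrual is tied to discovery, so the period began on 12 March 2010 rather than on 17 November 2009 when the act occurred.
42 months from 12 March 2010 is 12 September 2013.
The period was tolled for 134 days by the written tolling agreement (7 January 2013 to 21 May 2013), pushing the deadline to 24 January 2014.
None of the other events listed affects the running of the period under the stated rules.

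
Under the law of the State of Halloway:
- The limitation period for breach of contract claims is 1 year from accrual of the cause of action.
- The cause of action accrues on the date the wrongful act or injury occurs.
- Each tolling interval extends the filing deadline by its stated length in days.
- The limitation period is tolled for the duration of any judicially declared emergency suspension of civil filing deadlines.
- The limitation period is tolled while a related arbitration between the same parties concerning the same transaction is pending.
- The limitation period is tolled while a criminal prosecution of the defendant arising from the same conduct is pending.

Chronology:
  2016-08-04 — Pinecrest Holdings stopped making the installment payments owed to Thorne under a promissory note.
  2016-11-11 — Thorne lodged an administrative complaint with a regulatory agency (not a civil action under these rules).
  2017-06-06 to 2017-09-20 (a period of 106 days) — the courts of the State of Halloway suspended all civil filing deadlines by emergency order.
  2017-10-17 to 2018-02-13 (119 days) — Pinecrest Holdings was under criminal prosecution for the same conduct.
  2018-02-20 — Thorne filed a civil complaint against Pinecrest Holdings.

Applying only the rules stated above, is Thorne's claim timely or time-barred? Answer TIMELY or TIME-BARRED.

TIMELY

The limitation period began to run on 2016-08-04.
Adding the 1 year base period to 2016-08-04 gives a deadline of 2017-08-04, before any tolling.
Because the emergency suspension of filing deadlines ran from 2017-06-06 to 2017-09-20, the deadline is extended by 106 days to 2017-11-18.
Because the pending criminal prosecution ran from 2017-10-17 to 2018-02-13, the deadline is extended by 119 days to 2018-03-17.
The other events in the timeline have no effect on the limitation period under the stated rules.
Thorne filed on 2018-02-20, before the 2018-03-17 deadline, so the action is timely.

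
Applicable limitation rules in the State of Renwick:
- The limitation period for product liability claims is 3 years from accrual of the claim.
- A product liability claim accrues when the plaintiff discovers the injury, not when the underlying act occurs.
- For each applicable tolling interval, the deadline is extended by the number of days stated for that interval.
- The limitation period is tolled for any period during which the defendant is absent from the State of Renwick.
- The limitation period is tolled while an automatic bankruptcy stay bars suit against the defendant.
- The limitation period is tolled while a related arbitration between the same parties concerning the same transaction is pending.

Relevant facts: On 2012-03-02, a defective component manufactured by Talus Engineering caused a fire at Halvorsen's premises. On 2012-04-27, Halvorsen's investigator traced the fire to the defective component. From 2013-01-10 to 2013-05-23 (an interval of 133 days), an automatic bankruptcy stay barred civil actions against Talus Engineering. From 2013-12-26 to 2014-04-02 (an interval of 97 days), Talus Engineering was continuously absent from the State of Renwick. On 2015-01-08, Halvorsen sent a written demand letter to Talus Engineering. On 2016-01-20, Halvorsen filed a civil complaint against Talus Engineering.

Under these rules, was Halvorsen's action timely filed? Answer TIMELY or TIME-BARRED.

Under the discovery rule, the claim accrued on 2012-04-27, when Halvorsen discovered the injury — not on the 2012-03-02 date of the underlying act.
Adding the 3 years base period to 2012-04-27 gives a deadline of 2015-04-27, before any tolling.
The period was tolled for 133 days by the automatic bankruptcy stay (2013-01-10 to 2013-05-23), pushing the deadline to 2015-09-07.
The period was tolled for 97 days by the defendant's absence from the jurisdiction (2013-12-26 to 2014-04-02), pushing the deadline to 2015-12-13.
Nothing else in the chronology tolls or restarts the period.
Filing on 2016-01-20 missed the 2015-12-13 deadline — the action is time-barred.

TIME-BARRED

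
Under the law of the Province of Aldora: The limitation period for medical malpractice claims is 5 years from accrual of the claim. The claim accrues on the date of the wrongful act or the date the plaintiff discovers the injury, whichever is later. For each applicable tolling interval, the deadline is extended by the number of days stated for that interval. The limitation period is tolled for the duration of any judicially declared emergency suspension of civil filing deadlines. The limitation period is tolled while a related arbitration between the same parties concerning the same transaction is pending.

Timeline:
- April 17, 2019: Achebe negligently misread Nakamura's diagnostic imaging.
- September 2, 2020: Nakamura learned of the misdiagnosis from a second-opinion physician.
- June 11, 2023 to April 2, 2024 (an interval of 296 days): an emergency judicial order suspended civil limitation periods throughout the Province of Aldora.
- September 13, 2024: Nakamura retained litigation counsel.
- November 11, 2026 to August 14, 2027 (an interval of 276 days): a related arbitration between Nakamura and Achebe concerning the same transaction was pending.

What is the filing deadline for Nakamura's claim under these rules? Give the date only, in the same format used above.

The claim accrued on September 2, 2020 — the later of the April 17, 2019 act and the September 2, 2020 discovery.
Adding the 5 years base period to September 2, 2020 gives a deadline of September 2, 2025, before any tolling.
The period was tolled for 296 days by the emergency suspension of filing deadlines (June 11, 2023 to April 2, 2024), pushing the deadline to June 25, 2026.
By the time the pending related arbitration began on November 11, 2026, the limitation period had already expired on June 25, 2026; that interval cannot revive it.
None of the other events listed affects the running of the period under the stated rules.

June 25, 2026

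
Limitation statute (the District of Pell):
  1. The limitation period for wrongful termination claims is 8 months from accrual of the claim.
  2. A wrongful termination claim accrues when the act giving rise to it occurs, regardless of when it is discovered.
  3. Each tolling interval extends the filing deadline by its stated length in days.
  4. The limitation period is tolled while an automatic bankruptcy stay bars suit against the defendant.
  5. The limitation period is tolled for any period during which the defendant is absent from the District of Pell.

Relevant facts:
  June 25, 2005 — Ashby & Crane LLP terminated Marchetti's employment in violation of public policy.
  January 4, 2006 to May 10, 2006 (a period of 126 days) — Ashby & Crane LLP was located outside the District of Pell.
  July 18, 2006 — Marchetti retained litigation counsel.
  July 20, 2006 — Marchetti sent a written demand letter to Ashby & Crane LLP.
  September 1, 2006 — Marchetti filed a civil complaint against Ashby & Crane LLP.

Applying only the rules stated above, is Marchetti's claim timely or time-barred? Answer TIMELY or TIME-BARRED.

The claim accrued on June 25, 2005, when the wrongful act occurred.
The untolled deadline — 8 months after June 25, 2005 — is February 25, 2006.
The defendant's absence from the jurisdiction from January 4, 2006 to May 10, 2006 tolled the period for 126 days, extending the deadline to July 1, 2006.
Nothing else in the chronology tolls or restarts the period.
Filing on September 1, 2006 missed the July 1, 2006 deadline — the action is time-barred.

TIME-BARRED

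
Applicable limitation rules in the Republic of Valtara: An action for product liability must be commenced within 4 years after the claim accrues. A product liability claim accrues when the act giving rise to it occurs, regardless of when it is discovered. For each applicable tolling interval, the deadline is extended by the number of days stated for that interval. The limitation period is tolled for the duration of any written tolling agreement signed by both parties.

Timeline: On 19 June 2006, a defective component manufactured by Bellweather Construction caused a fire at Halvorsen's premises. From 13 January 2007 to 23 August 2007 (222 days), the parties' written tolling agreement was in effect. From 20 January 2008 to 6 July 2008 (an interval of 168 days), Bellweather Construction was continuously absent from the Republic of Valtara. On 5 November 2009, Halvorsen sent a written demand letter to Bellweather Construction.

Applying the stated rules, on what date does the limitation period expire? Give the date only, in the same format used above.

27 January 2011

The claim accrued on 19 June 2006, the date of the act.
Adding the 4 years base period to 19 June 2006 gives a deadline of 19 June 2010, before any tolling.
Because the written tolling agreement ran from 13 January 2007 to 23 August 2007, the deadline is extended by 222 days to 27 January 2011.
The defendant's absence from the jurisdiction from 20 January 2008 to 6 July 2008 does not toll the period, because no stated rule makes the defendant's absence a tolling event.
None of the other events listed affects the running of the period under the stated rules.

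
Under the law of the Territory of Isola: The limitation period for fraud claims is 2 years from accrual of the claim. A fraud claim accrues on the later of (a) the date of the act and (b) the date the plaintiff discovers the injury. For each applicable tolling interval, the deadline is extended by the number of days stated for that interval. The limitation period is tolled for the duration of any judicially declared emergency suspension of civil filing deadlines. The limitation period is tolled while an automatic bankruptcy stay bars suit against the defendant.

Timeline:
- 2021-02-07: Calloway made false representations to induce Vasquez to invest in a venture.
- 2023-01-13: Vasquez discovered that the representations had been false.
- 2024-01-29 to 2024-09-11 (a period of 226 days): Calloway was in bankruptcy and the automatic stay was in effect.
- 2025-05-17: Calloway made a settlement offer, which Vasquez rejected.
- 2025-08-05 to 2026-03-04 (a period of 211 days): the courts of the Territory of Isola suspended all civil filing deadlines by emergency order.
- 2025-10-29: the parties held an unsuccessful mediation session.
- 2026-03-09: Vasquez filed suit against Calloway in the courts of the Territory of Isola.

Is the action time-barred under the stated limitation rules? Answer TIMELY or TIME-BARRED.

Taking the later of the act (2021-02-07) and discovery (2023-01-13), the claim accrued on 2023-01-13.
2 years from 2023-01-13 is 2025-01-13.
The period was tolled for 226 days by the automatic bankruptcy stay (2024-01-29 to 2024-09-11), pushing the deadline to 2025-08-27.
The emergency suspension of filing deadlines from 2025-08-05 to 2026-03-04 tolled the period for 211 days, extending the deadline to 2026-03-26.
None of the other events listed affects the running of the period under the stated rules.
Vasquez filed on 2026-03-09, before the 2026-03-26 deadline, so the action is timely.

TIMELY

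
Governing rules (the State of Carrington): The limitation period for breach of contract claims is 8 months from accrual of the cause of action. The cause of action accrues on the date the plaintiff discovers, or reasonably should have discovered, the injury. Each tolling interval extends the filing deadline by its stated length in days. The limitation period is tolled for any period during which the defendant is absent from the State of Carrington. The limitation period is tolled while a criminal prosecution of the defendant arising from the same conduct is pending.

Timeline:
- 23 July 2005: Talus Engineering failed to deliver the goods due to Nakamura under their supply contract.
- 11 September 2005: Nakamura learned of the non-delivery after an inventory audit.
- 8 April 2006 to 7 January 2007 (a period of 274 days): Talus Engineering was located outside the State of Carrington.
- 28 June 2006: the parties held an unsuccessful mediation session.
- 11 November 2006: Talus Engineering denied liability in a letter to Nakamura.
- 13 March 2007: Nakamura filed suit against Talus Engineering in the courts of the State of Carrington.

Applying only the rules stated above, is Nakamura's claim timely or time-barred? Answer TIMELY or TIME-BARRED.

TIME-BARRED

Accrual is tied to discovery, so the period began on 11 September 2005 rather than on 23 July 2005 when the act occurred.
8 months from 11 September 2005 is 11 May 2006.
Because the defendant's absence from the jurisdiction ran from 8 April 2006 to 7 January 2007, the deadline is extended by 274 days to 9 February 2007.
The other events in the timeline have no effect on the limitation period under the stated rules.
The 13 March 2007 filing falls after the 9 February 2007 deadline; the claim is time-barred.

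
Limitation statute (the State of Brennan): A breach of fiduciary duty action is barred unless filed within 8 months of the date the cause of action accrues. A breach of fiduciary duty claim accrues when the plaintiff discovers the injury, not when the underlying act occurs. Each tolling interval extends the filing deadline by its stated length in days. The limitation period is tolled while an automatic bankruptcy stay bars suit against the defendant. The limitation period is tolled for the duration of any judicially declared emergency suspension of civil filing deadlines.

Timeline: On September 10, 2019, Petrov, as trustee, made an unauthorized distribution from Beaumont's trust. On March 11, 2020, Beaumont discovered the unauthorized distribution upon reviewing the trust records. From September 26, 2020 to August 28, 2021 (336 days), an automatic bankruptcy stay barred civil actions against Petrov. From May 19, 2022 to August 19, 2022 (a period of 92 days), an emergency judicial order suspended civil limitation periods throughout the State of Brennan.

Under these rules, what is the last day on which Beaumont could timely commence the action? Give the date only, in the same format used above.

Accrual is tied to discovery, so the period began on March 11, 2020 rather than on September 10, 2019 when the act occurred.
Adding the 8 months base period to March 11, 2020 gives a deadline of November 11, 2020, before any tolling.
The automatic bankruptcy stay from September 26, 2020 to August 28, 2021 tolled the period for 336 days, extending the deadline to October 13, 2021.
By the time the emergency suspension of filing deadlines began on May 19, 2022, the limitation period had already expired on October 13, 2021; that interval cannot revive it.

October 13, 2021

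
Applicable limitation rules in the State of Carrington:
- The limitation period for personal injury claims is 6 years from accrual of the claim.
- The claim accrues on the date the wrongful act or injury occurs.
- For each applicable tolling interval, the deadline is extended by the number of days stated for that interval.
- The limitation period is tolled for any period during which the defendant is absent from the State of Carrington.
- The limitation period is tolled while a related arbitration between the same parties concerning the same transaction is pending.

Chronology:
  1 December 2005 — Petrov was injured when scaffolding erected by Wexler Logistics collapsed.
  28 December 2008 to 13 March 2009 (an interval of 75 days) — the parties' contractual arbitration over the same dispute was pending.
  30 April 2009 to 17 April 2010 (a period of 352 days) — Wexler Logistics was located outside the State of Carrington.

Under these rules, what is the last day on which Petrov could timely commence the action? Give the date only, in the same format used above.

The claim accrued on 1 December 2005, when the wrongful act occurred.
The untolled deadline — 6 years after 1 December 2005 — is 1 December 2011.
Because the pending related arbitration ran from 28 December 2008 to 13 March 2009, the deadline is extended by 75 days to 14 February 2012.
The period was tolled for 352 days by the defendant's absence from the jurisdiction (30 April 2009 to 17 April 2010), pushing the deadline to 31 January 2013.

31 January 2013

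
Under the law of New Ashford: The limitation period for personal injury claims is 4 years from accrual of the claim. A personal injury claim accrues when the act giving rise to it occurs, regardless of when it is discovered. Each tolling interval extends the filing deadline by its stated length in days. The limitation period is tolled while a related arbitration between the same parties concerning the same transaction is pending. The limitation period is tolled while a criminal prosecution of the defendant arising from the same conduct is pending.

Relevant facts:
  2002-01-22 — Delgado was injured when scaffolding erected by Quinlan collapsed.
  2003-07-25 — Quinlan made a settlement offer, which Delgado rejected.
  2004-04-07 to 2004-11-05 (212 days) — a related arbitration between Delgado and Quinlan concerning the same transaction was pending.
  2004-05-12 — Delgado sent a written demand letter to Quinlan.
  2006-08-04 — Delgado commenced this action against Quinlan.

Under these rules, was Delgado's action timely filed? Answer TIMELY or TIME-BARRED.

TIMELY

The claim accrued on 2002-01-22, when the wrongful act occurred.
The untolled deadline — 4 years after 2002-01-22 — is 2006-01-22.
The pending related arbitration from 2004-04-07 to 2004-11-05 tolled the period for 212 days, extending the deadline to 2006-08-22.
The other events in the timeline have no effect on the limitation period under the stated rules.
The 2006-08-04 filing precedes the 2006-08-22 deadline; the claim is timely.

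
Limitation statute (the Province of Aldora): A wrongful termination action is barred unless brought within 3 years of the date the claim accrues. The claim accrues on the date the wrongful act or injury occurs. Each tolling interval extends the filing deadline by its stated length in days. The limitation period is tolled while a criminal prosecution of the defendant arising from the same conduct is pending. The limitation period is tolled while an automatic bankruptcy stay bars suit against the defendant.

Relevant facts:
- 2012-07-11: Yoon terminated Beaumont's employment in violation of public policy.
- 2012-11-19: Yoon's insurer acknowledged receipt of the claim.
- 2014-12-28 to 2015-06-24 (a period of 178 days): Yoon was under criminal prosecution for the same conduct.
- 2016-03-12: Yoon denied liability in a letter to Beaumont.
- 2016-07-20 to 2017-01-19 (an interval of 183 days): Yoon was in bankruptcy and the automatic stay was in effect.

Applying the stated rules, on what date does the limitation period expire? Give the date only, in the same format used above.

The claim accrued on 2012-07-11, the date of the act.
3 years from 2012-07-11 is 2015-07-11.
The pending criminal prosecution from 2014-12-28 to 2015-06-24 tolled the period for 178 days, extending the deadline to 2016-01-05.
The automatic bankruptcy stay from 2016-07-20 to 2017-01-19 began after the period had already run on 2016-01-05, so it has no tolling effect.
Nothing else in the chronology tolls or restarts the period.

2016-01-05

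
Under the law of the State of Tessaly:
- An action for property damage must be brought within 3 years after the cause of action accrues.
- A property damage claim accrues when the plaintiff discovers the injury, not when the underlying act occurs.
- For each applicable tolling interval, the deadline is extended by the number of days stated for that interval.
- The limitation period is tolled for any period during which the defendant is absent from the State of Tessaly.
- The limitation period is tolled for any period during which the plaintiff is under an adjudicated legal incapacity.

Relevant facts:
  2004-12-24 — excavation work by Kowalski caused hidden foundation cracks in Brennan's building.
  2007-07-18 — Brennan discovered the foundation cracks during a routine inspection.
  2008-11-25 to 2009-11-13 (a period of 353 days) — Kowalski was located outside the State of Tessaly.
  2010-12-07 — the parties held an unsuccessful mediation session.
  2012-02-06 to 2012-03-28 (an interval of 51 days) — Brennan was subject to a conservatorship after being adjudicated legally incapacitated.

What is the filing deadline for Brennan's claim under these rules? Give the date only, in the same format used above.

2011-07-06

Accrual is tied to discovery, so the period began on 2007-07-18 rather than on 2004-12-24 when the act occurred.
Adding the 3 years base period to 2007-07-18 gives a deadline of 2010-07-18, before any tolling.
The defendant's absence from the jurisdiction from 2008-11-25 to 2009-11-13 tolled the period for 353 days, extending the deadline to 2011-07-06.
The plaintiff's legal incapacity starting 2012-02-06 came too late — the period had run on 2011-07-06 — and so does not extend the deadline.
The other events in the timeline have no effect on the limitation period under the stated rules.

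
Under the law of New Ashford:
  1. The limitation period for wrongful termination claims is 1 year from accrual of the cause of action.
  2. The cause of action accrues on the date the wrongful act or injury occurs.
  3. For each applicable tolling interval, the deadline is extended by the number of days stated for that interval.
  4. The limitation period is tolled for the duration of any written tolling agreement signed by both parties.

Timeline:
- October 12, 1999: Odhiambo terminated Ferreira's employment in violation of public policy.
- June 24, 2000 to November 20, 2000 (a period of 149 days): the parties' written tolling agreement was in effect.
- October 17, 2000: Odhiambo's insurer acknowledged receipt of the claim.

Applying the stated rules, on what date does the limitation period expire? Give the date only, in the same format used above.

March 10, 2001

The limitation period began to run on October 12, 1999.
The untolled deadline — 1 year after October 12, 1999 — is October 12, 2000.
The period was tolled for 149 days by the written tolling agreement (June 24, 2000 to November 20, 2000), pushing the deadline to March 10, 2001.
Nothing else in the chronology tolls or restarts the period.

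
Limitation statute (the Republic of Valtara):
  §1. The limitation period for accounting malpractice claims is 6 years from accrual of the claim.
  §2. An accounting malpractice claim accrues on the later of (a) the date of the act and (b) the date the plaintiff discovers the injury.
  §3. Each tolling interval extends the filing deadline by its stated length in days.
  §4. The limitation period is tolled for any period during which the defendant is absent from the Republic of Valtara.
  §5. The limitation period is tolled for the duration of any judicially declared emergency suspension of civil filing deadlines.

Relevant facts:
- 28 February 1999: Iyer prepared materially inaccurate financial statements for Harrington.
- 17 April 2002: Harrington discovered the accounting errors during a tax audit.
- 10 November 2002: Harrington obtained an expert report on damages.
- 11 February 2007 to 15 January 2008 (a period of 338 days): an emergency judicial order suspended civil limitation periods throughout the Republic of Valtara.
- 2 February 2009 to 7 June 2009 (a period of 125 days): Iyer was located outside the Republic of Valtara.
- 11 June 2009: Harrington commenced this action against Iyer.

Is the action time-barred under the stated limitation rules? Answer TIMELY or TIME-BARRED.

TIMELY

The claim accrued on 17 April 2002 — the later of the 28 February 1999 act and the 17 April 2002 discovery.
6 years from 17 April 2002 is 17 April 2008.
The period was tolled for 338 days by the emergency suspension of filing deadlines (11 February 2007 to 15 January 2008), pushing the deadline to 21 March 2009.
The period was tolled for 125 days by the defendant's absence from the jurisdiction (2 February 2009 to 7 June 2009), pushing the deadline to 24 July 2009.
Nothing else in the chronology tolls or restarts the period.
The 11 June 2009 filing precedes the 24 July 2009 deadline; the claim is timely.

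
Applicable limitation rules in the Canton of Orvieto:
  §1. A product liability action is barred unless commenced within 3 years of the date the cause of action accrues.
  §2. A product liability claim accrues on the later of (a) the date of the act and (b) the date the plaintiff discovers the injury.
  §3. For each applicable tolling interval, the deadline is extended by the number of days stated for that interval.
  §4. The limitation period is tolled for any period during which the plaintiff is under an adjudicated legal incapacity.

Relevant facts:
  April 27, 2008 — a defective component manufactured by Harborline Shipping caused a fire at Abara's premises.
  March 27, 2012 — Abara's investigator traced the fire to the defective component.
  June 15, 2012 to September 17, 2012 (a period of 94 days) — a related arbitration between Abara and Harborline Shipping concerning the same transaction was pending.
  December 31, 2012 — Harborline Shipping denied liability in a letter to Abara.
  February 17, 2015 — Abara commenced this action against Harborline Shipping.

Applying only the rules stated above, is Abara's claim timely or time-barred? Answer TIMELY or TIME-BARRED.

The claim accrued on March 27, 2012 — the later of the April 27, 2008 act and the March 27, 2012 discovery.
Adding the 3 years base period to March 27, 2012 gives a deadline of March 27, 2015, before any tolling.
Although a pending arbitration ran from June 15, 2012 to September 17, 2012, the stated rules do not make that a tolling event, so it is disregarded.
None of the other events listed affects the running of the period under the stated rules.
Abara filed on February 17, 2015, before the March 27, 2015 deadline, so the action is timely.

TIMELY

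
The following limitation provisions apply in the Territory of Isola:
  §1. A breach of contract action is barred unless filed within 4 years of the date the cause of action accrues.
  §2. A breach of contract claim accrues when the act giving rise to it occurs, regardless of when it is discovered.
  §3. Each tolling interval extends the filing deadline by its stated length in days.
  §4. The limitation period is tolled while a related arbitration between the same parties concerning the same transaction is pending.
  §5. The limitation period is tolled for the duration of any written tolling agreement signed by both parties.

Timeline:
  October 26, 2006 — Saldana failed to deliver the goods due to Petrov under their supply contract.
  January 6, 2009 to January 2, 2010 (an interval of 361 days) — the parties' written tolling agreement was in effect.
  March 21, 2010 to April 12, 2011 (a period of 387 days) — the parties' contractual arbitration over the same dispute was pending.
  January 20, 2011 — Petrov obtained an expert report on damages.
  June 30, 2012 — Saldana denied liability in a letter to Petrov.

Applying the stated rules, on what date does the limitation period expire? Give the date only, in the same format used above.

The claim accrued on October 26, 2006, when the wrongful act occurred.
4 years from October 26, 2006 is October 26, 2010.
The written tolling agreement from January 6, 2009 to January 2, 2010 tolled the period for 361 days, extending the deadline to October 22, 2011.
The pending related arbitration from March 21, 2010 to April 12, 2011 tolled the period for 387 days, extending the deadline to November 12, 2012.
Nothing else in the chronology tolls or restarts the period.

November 12, 2012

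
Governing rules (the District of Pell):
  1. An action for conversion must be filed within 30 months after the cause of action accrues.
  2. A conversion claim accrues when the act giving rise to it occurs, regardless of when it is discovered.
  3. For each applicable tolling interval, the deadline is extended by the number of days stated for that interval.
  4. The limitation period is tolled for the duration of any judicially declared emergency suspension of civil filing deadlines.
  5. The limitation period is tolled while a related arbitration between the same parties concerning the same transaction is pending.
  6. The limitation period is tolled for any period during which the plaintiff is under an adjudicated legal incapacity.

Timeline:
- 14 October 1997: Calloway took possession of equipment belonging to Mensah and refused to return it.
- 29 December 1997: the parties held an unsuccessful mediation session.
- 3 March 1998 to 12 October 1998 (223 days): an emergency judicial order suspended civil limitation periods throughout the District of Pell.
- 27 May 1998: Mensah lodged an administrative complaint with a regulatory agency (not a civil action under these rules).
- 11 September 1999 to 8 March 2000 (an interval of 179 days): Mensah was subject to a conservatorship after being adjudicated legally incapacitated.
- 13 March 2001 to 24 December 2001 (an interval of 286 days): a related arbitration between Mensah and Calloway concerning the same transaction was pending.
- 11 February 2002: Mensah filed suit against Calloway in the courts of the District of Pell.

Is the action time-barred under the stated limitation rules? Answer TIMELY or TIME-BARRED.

TIMELY

The claim accrued on 14 October 1997, when the wrongful act occurred.
The untolled deadline — 30 months after 14 October 1997 — is 14 April 2000.
Because the emergency suspension of filing deadlines ran from 3 March 1998 to 12 October 1998, the deadline is extended by 223 days to 23 November 2000.
The period was tolled for 179 days by the plaintiff's legal incapacity (11 September 1999 to 8 March 2000), pushing the deadline to 21 May 2001.
Because the pending related arbitration ran from 13 March 2001 to 24 December 2001, the deadline is extended by 286 days to 3 March 2002.
The other events in the timeline have no effect on the limitation period under the stated rules.
Mensah filed on 11 February 2002, before the 3 March 2002 deadline, so the action is timely.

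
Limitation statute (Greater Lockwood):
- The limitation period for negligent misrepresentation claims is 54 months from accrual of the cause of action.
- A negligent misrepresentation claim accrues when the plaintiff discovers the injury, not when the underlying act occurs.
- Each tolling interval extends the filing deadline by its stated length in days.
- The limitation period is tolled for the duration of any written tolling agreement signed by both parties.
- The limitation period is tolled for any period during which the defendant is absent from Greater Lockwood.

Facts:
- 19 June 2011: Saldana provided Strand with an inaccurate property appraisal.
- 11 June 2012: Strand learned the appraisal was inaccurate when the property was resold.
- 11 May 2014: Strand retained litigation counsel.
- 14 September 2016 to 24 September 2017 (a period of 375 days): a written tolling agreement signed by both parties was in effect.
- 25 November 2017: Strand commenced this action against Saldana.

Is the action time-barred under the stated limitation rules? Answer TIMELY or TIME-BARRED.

TIMELY

Accrual is tied to discovery, so the period began on 11 June 2012 rather than on 19 June 2011 when the act occurred.
54 months from 11 June 2012 is 11 December 2016.
The written tolling agreement from 14 September 2016 to 24 September 2017 tolled the period for 375 days, extending the deadline to 21 December 2017.
Nothing else in the chronology tolls or restarts the period.
The 25 November 2017 filing precedes the 21 December 2017 deadline; the claim is timely.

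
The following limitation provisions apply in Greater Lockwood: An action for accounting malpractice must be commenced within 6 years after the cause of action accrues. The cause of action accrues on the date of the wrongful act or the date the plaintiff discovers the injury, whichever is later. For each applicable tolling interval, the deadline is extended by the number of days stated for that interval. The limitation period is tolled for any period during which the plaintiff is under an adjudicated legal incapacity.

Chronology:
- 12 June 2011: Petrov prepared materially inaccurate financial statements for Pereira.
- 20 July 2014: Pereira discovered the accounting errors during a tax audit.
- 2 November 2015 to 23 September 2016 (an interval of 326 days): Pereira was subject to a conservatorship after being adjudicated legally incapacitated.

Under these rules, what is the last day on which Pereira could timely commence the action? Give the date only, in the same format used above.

Because discovery on 20 July 2014 post-dates the 12 June 2011 act, accrual under the later-of rule falls on 20 July 2014.
6 years from 20 July 2014 is 20 July 2020.
The period was tolled for 326 days by the plaintiff's legal incapacity (2 November 2015 to 23 September 2016), pushing the deadline to 11 June 2021.

11 June 2021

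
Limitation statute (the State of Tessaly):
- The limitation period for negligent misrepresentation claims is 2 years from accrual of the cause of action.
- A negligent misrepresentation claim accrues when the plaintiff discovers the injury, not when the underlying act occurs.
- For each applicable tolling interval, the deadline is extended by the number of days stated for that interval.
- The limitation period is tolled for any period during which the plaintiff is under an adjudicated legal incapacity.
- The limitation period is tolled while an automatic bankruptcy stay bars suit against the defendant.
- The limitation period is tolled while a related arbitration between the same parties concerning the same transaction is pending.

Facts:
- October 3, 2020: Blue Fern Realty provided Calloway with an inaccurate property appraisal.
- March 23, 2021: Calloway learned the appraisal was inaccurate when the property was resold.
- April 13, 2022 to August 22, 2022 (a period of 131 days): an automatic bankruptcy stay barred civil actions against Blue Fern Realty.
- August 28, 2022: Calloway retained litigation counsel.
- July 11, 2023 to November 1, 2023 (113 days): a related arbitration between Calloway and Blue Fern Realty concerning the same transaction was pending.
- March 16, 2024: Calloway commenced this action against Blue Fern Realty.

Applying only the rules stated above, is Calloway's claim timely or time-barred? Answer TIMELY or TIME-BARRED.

Accrual is tied to discovery, so the period began on March 23, 2021 rather than on October 3, 2020 when the act occurred.
2 years from March 23, 2021 is March 23, 2023.
The automatic bankruptcy stay from April 13, 2022 to August 22, 2022 tolled the period for 131 days, extending the deadline to August 1, 2023.
The period was tolled for 113 days by the pending related arbitration (July 11, 2023 to November 1, 2023), pushing the deadline to November 22, 2023.
Nothing else in the chronology tolls or restarts the period.
Calloway filed on March 16, 2024, after the November 22, 2023 deadline, so the action is time-barred.

TIME-BARRED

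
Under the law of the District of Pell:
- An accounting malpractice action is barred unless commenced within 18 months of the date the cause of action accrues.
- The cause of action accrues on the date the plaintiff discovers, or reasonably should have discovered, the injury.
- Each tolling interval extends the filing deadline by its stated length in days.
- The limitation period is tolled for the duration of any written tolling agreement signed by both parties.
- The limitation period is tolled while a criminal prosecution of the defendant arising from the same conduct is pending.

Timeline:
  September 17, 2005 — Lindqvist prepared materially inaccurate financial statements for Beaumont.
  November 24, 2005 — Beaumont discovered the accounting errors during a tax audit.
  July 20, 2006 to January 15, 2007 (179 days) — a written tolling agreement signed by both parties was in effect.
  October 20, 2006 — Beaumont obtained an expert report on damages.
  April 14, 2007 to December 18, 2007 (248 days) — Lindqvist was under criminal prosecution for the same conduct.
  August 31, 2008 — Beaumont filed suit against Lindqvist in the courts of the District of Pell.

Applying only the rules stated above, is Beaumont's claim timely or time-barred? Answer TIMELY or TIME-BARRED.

Under the discovery rule, the claim accrued on November 24, 2005, when Beaumont discovered the injury — not on the September 17, 2005 date of the underlying act.
The untolled deadline — 18 months after November 24, 2005 — is May 24, 2007.
The period was tolled for 179 days by the written tolling agreement (July 20, 2006 to January 15, 2007), pushing the deadline to November 19, 2007.
Because the pending criminal prosecution ran from April 14, 2007 to December 18, 2007, the deadline is extended by 248 days to July 24, 2008.
Nothing else in the chronology tolls or restarts the period.
Beaumont filed on August 31, 2008, after the July 24, 2008 deadline, so the action is time-barred.

TIME-BARRED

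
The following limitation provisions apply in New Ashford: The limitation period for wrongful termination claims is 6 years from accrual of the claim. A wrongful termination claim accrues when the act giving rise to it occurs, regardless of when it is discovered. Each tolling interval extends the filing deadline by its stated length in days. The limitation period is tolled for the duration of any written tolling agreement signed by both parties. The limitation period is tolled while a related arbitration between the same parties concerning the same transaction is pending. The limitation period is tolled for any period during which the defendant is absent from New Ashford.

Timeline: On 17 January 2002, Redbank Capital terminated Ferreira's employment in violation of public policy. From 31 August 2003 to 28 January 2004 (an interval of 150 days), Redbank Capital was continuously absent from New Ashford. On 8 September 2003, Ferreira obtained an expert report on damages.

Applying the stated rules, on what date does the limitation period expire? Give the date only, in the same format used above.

15 June 2008

The limitation period began to run on 17 January 2002.
The untolled deadline — 6 years after 17 January 2002 — is 17 January 2008.
Because the defendant's absence from the jurisdiction ran from 31 August 2003 to 28 January 2004, the deadline is extended by 150 days to 15 June 2008.
None of the other events listed affects the running of the period under the stated rules.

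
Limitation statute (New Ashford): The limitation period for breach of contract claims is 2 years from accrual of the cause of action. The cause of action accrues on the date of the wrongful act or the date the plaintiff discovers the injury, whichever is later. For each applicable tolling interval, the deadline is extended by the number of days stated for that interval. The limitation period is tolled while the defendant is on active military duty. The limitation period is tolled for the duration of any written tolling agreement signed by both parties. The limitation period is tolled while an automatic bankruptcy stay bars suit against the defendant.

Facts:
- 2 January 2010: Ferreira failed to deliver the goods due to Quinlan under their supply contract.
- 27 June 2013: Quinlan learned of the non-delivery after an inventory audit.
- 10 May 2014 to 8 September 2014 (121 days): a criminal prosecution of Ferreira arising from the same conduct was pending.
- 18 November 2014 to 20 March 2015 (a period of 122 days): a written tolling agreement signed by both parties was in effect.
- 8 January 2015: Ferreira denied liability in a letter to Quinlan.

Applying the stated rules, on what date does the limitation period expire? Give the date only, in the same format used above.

Taking the later of the act (2 January 2010) and discovery (27 June 2013), the claim accrued on 27 June 2013.
2 years from 27 June 2013 is 27 June 2015.
The period was tolled for 122 days by the written tolling agreement (18 November 2014 to 20 March 2015), pushing the deadline to 27 October 2015.
No stated provision tolls the period for a criminal prosecution, so the interval from 10 May 2014 to 8 September 2014 has no effect on the deadline.
None of the other events listed affects the running of the period under the stated rules.

27 October 2015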